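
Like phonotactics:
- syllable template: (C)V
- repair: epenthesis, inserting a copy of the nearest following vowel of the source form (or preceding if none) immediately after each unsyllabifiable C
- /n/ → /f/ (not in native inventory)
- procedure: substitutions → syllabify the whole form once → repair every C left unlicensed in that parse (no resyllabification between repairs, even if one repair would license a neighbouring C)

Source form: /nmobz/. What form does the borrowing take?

Substitution: /n/ → /f/, giving /fmobz/.
Under (C)V, the unsyllabifiable consonants are /f/, /b/, /z/ (no codas are permitted; onsets are limited to one consonant).
Epenthesis after each stranded consonant: /f/ → /fo/, /b/ → /bo/, /z/ → /zo/.

fomobozo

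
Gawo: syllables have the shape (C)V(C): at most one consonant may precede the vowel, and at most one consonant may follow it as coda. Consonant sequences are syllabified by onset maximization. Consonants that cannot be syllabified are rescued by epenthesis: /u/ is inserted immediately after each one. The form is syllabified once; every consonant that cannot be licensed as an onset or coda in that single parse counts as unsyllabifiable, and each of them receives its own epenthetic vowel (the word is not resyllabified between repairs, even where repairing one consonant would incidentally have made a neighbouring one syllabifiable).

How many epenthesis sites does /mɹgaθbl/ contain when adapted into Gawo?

The unsyllabifiable consonants are /m/, /ɹ/, /b/, /l/; each receives one epenthetic vowel.

4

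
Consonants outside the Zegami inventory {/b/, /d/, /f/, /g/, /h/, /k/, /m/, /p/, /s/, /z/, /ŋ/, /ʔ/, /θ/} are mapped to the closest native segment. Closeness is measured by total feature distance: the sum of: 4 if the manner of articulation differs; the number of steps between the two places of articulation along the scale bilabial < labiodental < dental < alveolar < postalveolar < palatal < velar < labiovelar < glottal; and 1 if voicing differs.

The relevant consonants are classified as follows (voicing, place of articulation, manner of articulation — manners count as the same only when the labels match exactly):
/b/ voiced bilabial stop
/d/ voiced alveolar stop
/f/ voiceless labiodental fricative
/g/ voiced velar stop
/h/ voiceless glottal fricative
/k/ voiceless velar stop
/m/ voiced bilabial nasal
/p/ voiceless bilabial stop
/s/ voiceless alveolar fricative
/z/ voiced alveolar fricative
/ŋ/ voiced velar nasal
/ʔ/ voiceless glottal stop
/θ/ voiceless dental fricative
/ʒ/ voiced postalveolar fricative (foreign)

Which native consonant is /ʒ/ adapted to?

z

/z/ is closest: same manner (fricative), place distance 1 (postalveolar→alveolar), same voicing; total 1. Next closest is /s/ at distance 2.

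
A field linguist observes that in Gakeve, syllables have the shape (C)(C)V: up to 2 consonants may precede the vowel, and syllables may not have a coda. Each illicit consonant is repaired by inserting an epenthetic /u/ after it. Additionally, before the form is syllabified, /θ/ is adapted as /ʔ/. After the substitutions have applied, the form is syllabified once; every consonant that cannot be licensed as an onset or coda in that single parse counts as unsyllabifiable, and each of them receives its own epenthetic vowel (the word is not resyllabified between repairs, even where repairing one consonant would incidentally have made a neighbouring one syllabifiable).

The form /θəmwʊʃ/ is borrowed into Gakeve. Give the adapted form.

Substitution: /θ/ → /ʔ/, giving /ʔəmwʊʃ/.
The consonants /ʃ/ cannot be parsed into a legal (C)(C)V syllable (no codas are permitted; onsets may contain at most 2 consonants).
Inserting the epenthetic vowel yields /ʃ/ → /ʃu/.

ʔəmwʊʃu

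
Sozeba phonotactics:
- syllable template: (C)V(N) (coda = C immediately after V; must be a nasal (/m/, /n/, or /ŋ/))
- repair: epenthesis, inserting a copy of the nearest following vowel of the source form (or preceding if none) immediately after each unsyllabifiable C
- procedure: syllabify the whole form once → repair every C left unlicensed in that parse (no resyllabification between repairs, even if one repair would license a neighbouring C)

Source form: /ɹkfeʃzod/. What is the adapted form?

ɹekefeʃozodo

The consonants /ɹ/, /k/, /ʃ/, /d/ cannot be parsed into a legal (C)V(N) syllable (only a nasal (/m/, /n/, or /ŋ/) is licensed in coda position; onsets are limited to one consonant).
Epenthesis after each stranded consonant: /ɹ/ → /ɹe/, /k/ → /ke/, /ʃ/ → /ʃo/, /d/ → /do/.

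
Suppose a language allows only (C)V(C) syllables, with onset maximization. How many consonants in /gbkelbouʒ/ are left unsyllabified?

Under (C)V(C), the unsyllabifiable consonants are /g/, /b/ (at most one coda consonant is licensed; onsets are limited to one consonant).

2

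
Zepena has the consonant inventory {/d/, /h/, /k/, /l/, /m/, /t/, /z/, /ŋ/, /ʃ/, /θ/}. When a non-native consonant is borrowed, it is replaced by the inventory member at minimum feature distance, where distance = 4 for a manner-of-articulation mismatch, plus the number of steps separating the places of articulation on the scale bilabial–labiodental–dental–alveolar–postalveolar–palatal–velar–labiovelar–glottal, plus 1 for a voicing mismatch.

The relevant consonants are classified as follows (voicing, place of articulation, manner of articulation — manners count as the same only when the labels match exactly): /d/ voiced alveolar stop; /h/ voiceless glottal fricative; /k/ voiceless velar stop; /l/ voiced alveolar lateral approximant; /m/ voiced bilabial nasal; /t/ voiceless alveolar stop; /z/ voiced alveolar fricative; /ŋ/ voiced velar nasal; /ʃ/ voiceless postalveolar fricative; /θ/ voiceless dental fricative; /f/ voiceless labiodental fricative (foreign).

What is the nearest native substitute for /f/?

θ

/θ/ is closest: same manner (fricative), place distance 1 (labiodental→dental), same voicing; total 1. Next closest is /z/ at distance 3.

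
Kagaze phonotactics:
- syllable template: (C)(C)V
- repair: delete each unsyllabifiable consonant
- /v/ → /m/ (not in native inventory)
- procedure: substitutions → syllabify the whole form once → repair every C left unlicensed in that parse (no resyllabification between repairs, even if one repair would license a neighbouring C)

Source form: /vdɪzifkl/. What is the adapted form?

mdɪzi

Substitution: /v/ → /m/, giving /mdɪzifkl/.
Syllabifying with onset maximization leaves /f/, /k/, /l/ stranded (no codas are permitted; onsets may contain at most 2 consonants).
Deleting the stranded consonants removes /f/, /k/, /l/.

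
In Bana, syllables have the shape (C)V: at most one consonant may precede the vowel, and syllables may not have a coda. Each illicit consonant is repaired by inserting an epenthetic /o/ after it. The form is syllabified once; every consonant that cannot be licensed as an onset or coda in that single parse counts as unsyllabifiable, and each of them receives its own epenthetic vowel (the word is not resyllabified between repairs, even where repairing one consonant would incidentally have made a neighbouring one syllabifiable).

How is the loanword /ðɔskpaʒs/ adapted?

ðɔsokopaʒoso

The consonants /s/, /k/, /ʒ/, /s/ cannot be parsed into a legal (C)V syllable (no codas are permitted; onsets are limited to one consonant).
Inserting the epenthetic vowel yields /s/ → /so/, /k/ → /ko/, /ʒ/ → /ʒo/, /s/ → /so/.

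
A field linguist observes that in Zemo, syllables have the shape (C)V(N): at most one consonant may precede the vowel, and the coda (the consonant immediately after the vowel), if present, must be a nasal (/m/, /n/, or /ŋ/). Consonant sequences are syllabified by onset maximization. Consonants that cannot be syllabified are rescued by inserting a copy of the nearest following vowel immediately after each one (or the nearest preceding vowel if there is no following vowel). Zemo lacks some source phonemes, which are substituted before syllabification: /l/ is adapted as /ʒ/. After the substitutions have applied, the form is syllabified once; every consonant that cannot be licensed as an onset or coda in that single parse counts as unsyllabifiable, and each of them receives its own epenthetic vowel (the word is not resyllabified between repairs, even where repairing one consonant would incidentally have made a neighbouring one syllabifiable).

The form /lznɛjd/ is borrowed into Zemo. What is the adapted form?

ʒɛzɛnɛjɛdɛ

Substitution: /l/ → /ʒ/, giving /ʒznɛjd/.
Under (C)V(N), the unsyllabifiable consonants are /ʒ/, /z/, /j/, /d/ (only a nasal (/m/, /n/, or /ŋ/) is licensed in coda position; onsets are limited to one consonant).
Inserting the epenthetic vowel yields /ʒ/ → /ʒɛ/, /z/ → /zɛ/, /j/ → /jɛ/, /d/ → /dɛ/.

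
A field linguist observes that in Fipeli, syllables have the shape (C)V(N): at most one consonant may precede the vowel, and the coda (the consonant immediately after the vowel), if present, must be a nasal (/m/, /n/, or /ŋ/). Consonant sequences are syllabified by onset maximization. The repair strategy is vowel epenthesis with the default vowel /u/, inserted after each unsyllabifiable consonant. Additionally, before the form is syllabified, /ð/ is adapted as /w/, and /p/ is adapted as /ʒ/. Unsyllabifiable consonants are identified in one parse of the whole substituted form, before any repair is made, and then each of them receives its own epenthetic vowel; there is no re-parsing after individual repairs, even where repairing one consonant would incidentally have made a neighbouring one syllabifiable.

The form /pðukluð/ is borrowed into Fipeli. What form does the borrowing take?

Substitution: /p/ → /ʒ/, /ð/ → /w/, giving /ʒwukluw/.
The consonants /ʒ/, /k/, /w/ cannot be parsed into a legal (C)V(N) syllable (only a nasal (/m/, /n/, or /ŋ/) is licensed in coda position; onsets are limited to one consonant).
Epenthesis after each stranded consonant: /ʒ/ → /ʒu/, /k/ → /ku/, /w/ → /wu/.

ʒuwukuluwu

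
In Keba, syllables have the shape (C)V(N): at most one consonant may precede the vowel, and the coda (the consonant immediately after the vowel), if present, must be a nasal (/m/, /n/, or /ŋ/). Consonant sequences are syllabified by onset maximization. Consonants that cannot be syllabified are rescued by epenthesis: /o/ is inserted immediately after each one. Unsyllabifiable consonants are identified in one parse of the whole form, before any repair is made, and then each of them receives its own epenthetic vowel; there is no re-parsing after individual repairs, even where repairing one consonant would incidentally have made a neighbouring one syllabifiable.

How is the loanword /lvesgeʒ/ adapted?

Under (C)V(N), the unsyllabifiable consonants are /l/, /s/, /ʒ/ (only a nasal (/m/, /n/, or /ŋ/) is licensed in coda position; onsets are limited to one consonant).
Each unlicensed consonant becomes the onset of a new syllable: /l/ → /lo/, /s/ → /so/, /ʒ/ → /ʒo/.

lovesogeʒo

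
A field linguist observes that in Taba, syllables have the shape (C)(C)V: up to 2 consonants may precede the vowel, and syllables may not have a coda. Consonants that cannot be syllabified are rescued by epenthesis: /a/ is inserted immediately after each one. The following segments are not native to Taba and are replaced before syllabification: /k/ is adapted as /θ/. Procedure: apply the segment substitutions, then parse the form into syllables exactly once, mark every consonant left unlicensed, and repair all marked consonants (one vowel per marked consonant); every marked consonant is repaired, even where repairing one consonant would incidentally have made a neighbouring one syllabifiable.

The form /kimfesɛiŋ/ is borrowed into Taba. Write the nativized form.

θimfesɛiŋa

Substitution: /k/ → /θ/, giving /θimfesɛiŋ/.
Syllabifying with onset maximization leaves /ŋ/ stranded (no codas are permitted; onsets may contain at most 2 consonants).
Epenthesis after each stranded consonant: /ŋ/ → /ŋa/.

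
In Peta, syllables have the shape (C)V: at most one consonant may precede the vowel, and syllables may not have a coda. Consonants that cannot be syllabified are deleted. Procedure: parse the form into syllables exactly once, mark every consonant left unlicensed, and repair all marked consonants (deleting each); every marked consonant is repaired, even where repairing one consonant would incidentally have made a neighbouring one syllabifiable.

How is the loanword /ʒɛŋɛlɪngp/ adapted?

The consonants /n/, /g/, /p/ cannot be parsed into a legal (C)V syllable (no codas are permitted; onsets are limited to one consonant).
Each unlicensed consonant is deleted: /n/, /g/, /p/.

ʒɛŋɛlɪ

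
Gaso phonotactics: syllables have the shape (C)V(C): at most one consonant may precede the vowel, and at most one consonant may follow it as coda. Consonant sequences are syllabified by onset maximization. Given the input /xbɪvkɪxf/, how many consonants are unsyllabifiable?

The consonants /x/, /f/ cannot be parsed into a legal (C)V(C) syllable (at most one coda consonant is licensed; onsets are limited to one consonant).

2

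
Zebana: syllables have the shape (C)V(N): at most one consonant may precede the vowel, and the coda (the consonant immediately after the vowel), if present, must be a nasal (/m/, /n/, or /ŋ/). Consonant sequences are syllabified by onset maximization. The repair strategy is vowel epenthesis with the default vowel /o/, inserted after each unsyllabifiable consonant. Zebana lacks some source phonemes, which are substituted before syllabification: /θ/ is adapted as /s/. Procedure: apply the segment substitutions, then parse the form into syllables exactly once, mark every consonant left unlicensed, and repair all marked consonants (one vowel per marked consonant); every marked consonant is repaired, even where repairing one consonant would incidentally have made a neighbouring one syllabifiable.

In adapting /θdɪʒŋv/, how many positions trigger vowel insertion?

After substitution the input is /sdɪʒŋv/.
The unsyllabifiable consonants are /s/, /ʒ/, /ŋ/, /v/; each receives one epenthetic vowel.

4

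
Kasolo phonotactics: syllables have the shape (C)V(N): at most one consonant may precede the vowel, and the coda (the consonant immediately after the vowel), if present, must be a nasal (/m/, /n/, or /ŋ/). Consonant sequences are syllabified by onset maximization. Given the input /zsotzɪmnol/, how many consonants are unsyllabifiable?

Under (C)V(N), the unsyllabifiable consonants are /z/, /t/, /l/ (only a nasal (/m/, /n/, or /ŋ/) is licensed in coda position; onsets are limited to one consonant).

3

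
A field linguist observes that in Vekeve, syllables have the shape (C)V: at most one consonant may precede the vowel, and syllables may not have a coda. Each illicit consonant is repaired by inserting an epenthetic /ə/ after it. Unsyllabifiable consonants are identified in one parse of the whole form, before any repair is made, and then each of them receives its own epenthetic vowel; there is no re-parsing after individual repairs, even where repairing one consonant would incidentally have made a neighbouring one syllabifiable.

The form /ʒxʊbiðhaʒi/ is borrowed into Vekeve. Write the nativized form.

Under (C)V, the unsyllabifiable consonants are /ʒ/, /ð/ (no codas are permitted; onsets are limited to one consonant).
Epenthesis after each stranded consonant: /ʒ/ → /ʒə/, /ð/ → /ðə/.

ʒəxʊbiðəhaʒi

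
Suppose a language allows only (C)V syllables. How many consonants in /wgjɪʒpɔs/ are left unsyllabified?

Syllabifying with onset maximization leaves /w/, /g/, /ʒ/, /s/ stranded (no codas are permitted; onsets are limited to one consonant).

4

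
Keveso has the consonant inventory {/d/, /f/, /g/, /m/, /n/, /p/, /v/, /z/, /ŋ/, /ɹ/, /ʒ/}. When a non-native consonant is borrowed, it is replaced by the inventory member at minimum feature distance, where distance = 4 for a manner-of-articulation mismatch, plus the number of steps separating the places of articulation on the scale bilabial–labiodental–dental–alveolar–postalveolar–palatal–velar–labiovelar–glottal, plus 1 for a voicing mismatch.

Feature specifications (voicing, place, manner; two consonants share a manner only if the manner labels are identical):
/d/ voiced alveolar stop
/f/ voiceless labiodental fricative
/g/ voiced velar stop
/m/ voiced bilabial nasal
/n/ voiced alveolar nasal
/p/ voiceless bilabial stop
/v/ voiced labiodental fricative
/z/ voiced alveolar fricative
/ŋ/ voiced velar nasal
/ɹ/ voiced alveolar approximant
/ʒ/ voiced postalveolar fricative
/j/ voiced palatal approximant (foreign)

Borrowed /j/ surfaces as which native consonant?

/ɹ/ is closest: same manner (approximant), place distance 2 (palatal→alveolar), same voicing; total 2. Next closest is /g/ at distance 5.

ɹ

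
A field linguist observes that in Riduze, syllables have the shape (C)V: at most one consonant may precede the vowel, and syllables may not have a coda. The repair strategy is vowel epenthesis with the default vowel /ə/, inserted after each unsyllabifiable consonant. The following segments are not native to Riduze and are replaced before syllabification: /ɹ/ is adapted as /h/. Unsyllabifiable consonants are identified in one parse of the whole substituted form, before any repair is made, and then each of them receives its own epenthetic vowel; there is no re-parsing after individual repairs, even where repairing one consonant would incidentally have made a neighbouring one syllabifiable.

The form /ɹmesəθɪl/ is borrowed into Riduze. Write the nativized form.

həmesəθɪlə

Substitution: /ɹ/ → /h/, giving /hmesəθɪl/.
Syllabifying with onset maximization leaves /h/, /l/ stranded (no codas are permitted; onsets are limited to one consonant).
Each unlicensed consonant becomes the onset of a new syllable: /h/ → /hə/, /l/ → /lə/.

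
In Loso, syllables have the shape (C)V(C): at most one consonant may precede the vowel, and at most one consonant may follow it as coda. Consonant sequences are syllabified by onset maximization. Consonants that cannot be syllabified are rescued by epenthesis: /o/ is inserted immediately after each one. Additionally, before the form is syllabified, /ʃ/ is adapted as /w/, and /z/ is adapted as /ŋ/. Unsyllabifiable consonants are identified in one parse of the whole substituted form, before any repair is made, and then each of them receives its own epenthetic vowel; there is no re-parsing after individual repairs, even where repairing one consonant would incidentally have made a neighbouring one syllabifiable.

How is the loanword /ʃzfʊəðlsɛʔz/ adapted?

Substitution: /ʃ/ → /w/, /z/ → /ŋ/, giving /wŋfʊəðlsɛʔŋ/.
Under (C)V(C), the unsyllabifiable consonants are /w/, /ŋ/, /l/, /ŋ/ (at most one coda consonant is licensed; onsets are limited to one consonant).
Each unlicensed consonant becomes the onset of a new syllable: /w/ → /wo/, /ŋ/ → /ŋo/, /l/ → /lo/, /ŋ/ → /ŋo/.

woŋofʊəðlosɛʔŋo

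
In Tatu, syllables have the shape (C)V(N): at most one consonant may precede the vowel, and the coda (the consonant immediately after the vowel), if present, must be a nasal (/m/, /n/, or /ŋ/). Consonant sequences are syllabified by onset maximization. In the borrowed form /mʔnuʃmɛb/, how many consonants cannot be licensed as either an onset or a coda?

4

Syllabifying with onset maximization leaves /m/, /ʔ/, /ʃ/, /b/ stranded (only a nasal (/m/, /n/, or /ŋ/) is licensed in coda position; onsets are limited to one consonant).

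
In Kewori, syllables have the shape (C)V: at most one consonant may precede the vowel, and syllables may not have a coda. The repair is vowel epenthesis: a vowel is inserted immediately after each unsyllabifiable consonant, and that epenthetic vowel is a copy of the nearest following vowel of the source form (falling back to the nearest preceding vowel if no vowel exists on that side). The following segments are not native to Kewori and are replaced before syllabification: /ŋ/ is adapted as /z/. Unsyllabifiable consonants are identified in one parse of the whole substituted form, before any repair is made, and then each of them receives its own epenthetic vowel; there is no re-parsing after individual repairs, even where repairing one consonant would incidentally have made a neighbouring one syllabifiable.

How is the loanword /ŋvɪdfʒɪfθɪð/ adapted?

Substitution: /ŋ/ → /z/, giving /zvɪdfʒɪfθɪð/.
Under (C)V, the unsyllabifiable consonants are /z/, /d/, /f/, /f/, /ð/ (no codas are permitted; onsets are limited to one consonant).
Inserting the epenthetic vowel yields /z/ → /zɪ/, /d/ → /dɪ/, /f/ → /fɪ/, /f/ → /fɪ/, /ð/ → /ðɪ/.

zɪvɪdɪfɪʒɪfɪθɪðɪ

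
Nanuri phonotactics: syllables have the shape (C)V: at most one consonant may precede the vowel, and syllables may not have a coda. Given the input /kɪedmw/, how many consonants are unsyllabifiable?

3

The consonants /d/, /m/, /w/ cannot be parsed into a legal (C)V syllable (no codas are permitted; onsets are limited to one consonant).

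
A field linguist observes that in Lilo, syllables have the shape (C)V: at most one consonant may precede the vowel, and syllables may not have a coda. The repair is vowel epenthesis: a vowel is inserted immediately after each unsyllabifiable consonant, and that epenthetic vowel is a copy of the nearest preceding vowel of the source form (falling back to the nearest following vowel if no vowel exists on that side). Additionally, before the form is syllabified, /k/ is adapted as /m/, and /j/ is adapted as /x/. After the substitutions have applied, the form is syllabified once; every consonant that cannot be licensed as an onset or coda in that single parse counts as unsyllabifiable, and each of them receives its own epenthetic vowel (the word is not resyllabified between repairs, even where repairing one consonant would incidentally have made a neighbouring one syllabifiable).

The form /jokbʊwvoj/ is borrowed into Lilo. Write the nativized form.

Substitution: /j/ → /x/, /k/ → /m/, giving /xombʊwvox/.
Syllabifying with onset maximization leaves /m/, /w/, /x/ stranded (no codas are permitted; onsets are limited to one consonant).
Inserting the epenthetic vowel yields /m/ → /mo/, /w/ → /wʊ/, /x/ → /xo/.

xomobʊwʊvoxo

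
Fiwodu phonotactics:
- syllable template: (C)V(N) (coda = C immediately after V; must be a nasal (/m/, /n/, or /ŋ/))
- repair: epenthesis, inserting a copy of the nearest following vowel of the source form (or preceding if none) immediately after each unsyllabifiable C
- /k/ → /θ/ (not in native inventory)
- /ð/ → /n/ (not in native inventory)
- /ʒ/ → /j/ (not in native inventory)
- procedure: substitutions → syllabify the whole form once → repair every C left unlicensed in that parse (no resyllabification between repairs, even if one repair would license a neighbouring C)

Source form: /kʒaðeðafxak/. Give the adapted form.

θajanenafaxaθa

Substitution: /k/ → /θ/, /ʒ/ → /j/, /ð/ → /n/, giving /θjanenafxaθ/.
The consonants /θ/, /f/, /θ/ cannot be parsed into a legal (C)V(N) syllable (only a nasal (/m/, /n/, or /ŋ/) is licensed in coda position; onsets are limited to one consonant).
Epenthesis after each stranded consonant: /θ/ → /θa/, /f/ → /fa/, /θ/ → /θa/.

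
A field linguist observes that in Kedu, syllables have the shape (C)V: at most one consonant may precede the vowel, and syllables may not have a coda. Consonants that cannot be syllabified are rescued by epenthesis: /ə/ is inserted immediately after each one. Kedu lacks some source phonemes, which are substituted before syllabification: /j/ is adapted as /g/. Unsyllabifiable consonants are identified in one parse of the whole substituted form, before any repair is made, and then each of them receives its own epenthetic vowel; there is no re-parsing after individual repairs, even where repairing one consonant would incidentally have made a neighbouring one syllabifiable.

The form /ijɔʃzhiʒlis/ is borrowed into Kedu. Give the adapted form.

Substitution: /j/ → /g/, giving /igɔʃzhiʒlis/.
The consonants /ʃ/, /z/, /ʒ/, /s/ cannot be parsed into a legal (C)V syllable (no codas are permitted; onsets are limited to one consonant).
Epenthesis after each stranded consonant: /ʃ/ → /ʃə/, /z/ → /zə/, /ʒ/ → /ʒə/, /s/ → /sə/.

igɔʃəzəhiʒəlisə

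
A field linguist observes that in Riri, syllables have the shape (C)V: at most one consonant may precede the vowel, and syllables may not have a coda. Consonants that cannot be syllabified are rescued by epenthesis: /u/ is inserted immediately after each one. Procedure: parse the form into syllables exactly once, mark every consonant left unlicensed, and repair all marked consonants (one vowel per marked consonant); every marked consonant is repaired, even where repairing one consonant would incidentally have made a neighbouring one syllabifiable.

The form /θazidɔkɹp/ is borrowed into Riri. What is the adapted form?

θazidɔkuɹupu

The consonants /k/, /ɹ/, /p/ cannot be parsed into a legal (C)V syllable (no codas are permitted; onsets are limited to one consonant).
Each unlicensed consonant becomes the onset of a new syllable: /k/ → /ku/, /ɹ/ → /ɹu/, /p/ → /pu/.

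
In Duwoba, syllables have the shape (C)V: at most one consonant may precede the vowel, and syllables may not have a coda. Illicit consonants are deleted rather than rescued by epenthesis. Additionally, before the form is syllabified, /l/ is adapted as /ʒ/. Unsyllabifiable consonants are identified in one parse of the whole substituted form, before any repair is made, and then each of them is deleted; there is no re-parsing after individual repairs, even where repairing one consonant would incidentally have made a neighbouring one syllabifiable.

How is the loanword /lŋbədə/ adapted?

Substitution: /l/ → /ʒ/, giving /ʒŋbədə/.
Under (C)V, the unsyllabifiable consonants are /ʒ/, /ŋ/ (no codas are permitted; onsets are limited to one consonant).
Deletion applies to /ʒ/, /ŋ/.

bədə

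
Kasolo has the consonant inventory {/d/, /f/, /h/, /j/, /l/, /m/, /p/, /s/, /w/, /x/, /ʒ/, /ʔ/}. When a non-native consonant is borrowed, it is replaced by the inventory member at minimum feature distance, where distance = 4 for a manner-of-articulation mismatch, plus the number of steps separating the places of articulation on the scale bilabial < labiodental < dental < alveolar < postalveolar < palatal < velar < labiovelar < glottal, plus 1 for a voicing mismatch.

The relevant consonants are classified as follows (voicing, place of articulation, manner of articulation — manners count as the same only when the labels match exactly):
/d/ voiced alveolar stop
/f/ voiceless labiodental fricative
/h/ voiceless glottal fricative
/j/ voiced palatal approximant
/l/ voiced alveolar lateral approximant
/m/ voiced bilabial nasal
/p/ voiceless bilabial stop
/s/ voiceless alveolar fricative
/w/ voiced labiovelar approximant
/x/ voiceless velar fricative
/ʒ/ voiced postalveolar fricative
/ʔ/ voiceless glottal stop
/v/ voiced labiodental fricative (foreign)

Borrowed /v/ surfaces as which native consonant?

/f/ is closest: same manner (fricative), place distance 0 (labiodental→labiodental), voicing differs (+1); total 1. Next closest is /s/ at distance 3.

f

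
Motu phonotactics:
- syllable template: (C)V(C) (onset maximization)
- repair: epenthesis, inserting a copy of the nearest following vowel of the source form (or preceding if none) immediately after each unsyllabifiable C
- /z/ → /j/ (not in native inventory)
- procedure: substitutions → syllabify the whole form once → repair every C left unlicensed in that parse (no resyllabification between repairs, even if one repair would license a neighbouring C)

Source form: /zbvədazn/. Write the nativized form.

Substitution: /z/ → /j/, giving /jbvədajn/.
Under (C)V(C), the unsyllabifiable consonants are /j/, /b/, /n/ (at most one coda consonant is licensed; onsets are limited to one consonant).
Each unlicensed consonant becomes the onset of a new syllable: /j/ → /jə/, /b/ → /bə/, /n/ → /na/.

jəbəvədajna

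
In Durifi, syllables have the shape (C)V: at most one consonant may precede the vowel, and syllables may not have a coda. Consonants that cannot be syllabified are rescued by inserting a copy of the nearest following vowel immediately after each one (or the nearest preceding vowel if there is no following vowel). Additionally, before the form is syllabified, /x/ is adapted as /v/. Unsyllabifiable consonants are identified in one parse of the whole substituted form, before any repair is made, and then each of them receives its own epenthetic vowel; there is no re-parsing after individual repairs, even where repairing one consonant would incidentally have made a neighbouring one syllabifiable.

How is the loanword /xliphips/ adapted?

vilipihipisi

Substitution: /x/ → /v/, giving /vliphips/.
Under (C)V, the unsyllabifiable consonants are /v/, /p/, /p/, /s/ (no codas are permitted; onsets are limited to one consonant).
Inserting the epenthetic vowel yields /v/ → /vi/, /p/ → /pi/, /p/ → /pi/, /s/ → /si/.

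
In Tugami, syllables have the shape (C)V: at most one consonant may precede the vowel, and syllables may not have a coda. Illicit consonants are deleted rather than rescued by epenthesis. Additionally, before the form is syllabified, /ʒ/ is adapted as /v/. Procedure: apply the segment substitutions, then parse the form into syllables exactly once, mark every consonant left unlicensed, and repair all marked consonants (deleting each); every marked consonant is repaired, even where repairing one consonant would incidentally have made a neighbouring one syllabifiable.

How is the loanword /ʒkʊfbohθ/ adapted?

Substitution: /ʒ/ → /v/, giving /vkʊfbohθ/.
The consonants /v/, /f/, /h/, /θ/ cannot be parsed into a legal (C)V syllable (no codas are permitted; onsets are limited to one consonant).
Each unlicensed consonant is deleted: /v/, /f/, /h/, /θ/.

kʊbo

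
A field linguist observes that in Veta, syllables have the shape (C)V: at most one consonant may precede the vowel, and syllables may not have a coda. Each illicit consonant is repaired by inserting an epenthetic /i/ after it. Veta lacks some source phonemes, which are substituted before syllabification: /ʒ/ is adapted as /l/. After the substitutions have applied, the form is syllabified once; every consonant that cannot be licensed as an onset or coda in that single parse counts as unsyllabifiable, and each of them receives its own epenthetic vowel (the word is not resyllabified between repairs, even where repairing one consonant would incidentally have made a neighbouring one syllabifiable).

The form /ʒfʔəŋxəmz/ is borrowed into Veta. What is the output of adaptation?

Substitution: /ʒ/ → /l/, giving /lfʔəŋxəmz/.
The consonants /l/, /f/, /ŋ/, /m/, /z/ cannot be parsed into a legal (C)V syllable (no codas are permitted; onsets are limited to one consonant).
Epenthesis after each stranded consonant: /l/ → /li/, /f/ → /fi/, /ŋ/ → /ŋi/, /m/ → /mi/, /z/ → /zi/.

lifiʔəŋixəmizi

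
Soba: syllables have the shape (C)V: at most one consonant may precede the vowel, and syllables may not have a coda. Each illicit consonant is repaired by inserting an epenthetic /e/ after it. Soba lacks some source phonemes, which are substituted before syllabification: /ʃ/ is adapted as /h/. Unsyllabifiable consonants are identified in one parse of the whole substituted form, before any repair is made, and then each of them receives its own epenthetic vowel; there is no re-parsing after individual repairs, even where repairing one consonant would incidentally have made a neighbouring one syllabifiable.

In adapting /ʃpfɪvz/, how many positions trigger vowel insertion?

4

After substitution the input is /hpfɪvz/.
The unsyllabifiable consonants are /h/, /p/, /v/, /z/; each receives one epenthetic vowel.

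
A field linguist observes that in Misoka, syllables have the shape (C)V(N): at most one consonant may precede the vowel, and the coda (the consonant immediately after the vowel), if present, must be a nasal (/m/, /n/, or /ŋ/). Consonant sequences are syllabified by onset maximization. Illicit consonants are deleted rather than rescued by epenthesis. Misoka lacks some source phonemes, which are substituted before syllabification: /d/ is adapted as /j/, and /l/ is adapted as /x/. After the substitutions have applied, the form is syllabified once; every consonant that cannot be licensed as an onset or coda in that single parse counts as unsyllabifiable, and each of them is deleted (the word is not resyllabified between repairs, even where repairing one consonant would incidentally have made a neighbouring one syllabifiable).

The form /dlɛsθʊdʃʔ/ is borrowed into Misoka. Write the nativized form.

Substitution: /d/ → /j/, /l/ → /x/, giving /jxɛsθʊjʃʔ/.
The consonants /j/, /s/, /j/, /ʃ/, /ʔ/ cannot be parsed into a legal (C)V(N) syllable (only a nasal (/m/, /n/, or /ŋ/) is licensed in coda position; onsets are limited to one consonant).
Deletion applies to /j/, /s/, /j/, /ʃ/, /ʔ/.

xɛθʊ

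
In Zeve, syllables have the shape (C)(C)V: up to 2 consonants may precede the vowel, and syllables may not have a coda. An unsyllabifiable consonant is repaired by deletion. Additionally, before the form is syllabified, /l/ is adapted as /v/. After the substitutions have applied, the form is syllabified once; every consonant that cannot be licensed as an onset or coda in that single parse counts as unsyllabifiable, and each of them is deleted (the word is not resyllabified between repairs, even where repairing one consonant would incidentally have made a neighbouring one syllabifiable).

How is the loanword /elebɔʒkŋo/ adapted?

Substitution: /l/ → /v/, giving /evebɔʒkŋo/.
Syllabifying with onset maximization leaves /ʒ/ stranded (no codas are permitted; onsets may contain at most 2 consonants).
Each unlicensed consonant is deleted: /ʒ/.

evebɔkŋo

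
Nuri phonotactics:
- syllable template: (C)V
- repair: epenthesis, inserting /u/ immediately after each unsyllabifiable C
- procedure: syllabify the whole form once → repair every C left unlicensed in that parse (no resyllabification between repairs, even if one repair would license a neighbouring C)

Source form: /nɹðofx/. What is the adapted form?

nuɹuðofuxu

The consonants /n/, /ɹ/, /f/, /x/ cannot be parsed into a legal (C)V syllable (no codas are permitted; onsets are limited to one consonant).
Each unlicensed consonant becomes the onset of a new syllable: /n/ → /nu/, /ɹ/ → /ɹu/, /f/ → /fu/, /x/ → /xu/.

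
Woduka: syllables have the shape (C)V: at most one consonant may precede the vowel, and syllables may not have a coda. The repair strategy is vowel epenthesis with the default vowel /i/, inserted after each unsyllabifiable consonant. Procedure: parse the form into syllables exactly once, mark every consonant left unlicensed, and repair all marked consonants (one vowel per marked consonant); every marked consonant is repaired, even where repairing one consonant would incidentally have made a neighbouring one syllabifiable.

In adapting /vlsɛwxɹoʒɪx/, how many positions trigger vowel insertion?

The unsyllabifiable consonants are /v/, /l/, /w/, /x/, /x/; each receives one epenthetic vowel.

5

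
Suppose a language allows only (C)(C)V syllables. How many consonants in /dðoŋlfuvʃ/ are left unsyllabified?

The consonants /ŋ/, /v/, /ʃ/ cannot be parsed into a legal (C)(C)V syllable (no codas are permitted; onsets may contain at most 2 consonants).

3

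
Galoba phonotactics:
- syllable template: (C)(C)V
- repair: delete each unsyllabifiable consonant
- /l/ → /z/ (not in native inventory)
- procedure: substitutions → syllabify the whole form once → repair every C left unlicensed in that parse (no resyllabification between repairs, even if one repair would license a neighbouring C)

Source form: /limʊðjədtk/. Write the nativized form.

zimʊðjə

Substitution: /l/ → /z/, giving /zimʊðjədtk/.
The consonants /d/, /t/, /k/ cannot be parsed into a legal (C)(C)V syllable (no codas are permitted; onsets may contain at most 2 consonants).
Each unlicensed consonant is deleted: /d/, /t/, /k/.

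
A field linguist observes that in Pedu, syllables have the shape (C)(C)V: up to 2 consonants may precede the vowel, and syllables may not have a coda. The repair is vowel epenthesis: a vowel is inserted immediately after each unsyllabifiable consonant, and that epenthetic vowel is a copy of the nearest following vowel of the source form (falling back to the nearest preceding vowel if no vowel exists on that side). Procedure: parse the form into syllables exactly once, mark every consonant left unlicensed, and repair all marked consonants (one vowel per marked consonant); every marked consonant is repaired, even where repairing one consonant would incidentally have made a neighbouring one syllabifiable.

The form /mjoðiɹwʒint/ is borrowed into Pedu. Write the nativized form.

Syllabifying with onset maximization leaves /ɹ/, /n/, /t/ stranded (no codas are permitted; onsets may contain at most 2 consonants).
Epenthesis after each stranded consonant: /ɹ/ → /ɹi/, /n/ → /ni/, /t/ → /ti/.

mjoðiɹiwʒiniti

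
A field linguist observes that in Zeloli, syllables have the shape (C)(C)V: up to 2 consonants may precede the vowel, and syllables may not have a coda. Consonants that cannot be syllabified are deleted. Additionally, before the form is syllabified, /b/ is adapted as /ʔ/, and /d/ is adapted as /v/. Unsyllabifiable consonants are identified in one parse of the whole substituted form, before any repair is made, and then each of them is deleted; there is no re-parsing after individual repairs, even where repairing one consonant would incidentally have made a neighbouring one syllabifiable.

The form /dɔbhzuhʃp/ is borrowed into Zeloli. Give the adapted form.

Substitution: /d/ → /v/, /b/ → /ʔ/, giving /vɔʔhzuhʃp/.
Under (C)(C)V, the unsyllabifiable consonants are /ʔ/, /h/, /ʃ/, /p/ (no codas are permitted; onsets may contain at most 2 consonants).
Each unlicensed consonant is deleted: /ʔ/, /h/, /ʃ/, /p/.

vɔhzu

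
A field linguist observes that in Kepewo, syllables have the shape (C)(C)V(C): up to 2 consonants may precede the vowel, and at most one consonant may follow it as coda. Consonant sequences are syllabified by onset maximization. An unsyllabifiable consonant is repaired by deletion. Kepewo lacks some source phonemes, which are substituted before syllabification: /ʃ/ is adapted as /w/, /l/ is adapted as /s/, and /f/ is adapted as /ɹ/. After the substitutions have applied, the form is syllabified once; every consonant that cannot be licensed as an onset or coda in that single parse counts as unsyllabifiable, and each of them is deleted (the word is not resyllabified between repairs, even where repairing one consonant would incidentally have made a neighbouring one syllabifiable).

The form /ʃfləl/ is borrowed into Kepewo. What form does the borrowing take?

Substitution: /ʃ/ → /w/, /f/ → /ɹ/, /l/ → /s/, giving /wɹsəs/.
Syllabifying with onset maximization leaves /w/ stranded (at most one coda consonant is licensed; onsets may contain at most 2 consonants).
Deletion applies to /w/.

ɹsəs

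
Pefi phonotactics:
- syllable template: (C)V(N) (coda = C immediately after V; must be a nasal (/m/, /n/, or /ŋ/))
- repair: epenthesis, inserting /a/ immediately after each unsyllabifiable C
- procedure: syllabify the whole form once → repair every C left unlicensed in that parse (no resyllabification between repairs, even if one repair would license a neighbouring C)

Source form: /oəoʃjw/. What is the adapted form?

oəoʃajawa

Syllabifying with onset maximization leaves /ʃ/, /j/, /w/ stranded (only a nasal (/m/, /n/, or /ŋ/) is licensed in coda position; onsets are limited to one consonant).
Inserting the epenthetic vowel yields /ʃ/ → /ʃa/, /j/ → /ja/, /w/ → /wa/.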